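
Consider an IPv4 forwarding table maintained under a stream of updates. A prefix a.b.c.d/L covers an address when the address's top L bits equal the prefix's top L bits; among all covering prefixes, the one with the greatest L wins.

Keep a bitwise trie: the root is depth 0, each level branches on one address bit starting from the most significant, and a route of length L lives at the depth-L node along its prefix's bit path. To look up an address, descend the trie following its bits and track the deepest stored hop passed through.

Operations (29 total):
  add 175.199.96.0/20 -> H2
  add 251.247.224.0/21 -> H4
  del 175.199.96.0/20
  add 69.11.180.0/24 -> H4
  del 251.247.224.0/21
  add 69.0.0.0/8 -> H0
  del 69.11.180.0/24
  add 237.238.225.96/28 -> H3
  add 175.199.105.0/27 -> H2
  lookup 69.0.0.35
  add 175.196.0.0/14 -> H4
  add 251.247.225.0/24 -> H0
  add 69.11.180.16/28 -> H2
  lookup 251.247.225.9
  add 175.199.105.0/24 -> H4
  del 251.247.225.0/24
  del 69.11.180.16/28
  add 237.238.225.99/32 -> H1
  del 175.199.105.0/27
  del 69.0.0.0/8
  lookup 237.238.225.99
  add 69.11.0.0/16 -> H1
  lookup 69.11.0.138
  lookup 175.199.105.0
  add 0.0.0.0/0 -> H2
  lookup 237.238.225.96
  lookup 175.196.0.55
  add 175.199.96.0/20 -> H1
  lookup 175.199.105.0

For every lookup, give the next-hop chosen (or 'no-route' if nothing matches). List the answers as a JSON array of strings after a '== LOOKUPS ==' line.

Trace:
  add 175.199.96.0/20 -> H2 at depth 20
  add 251.247.224.0/21 -> H4 at depth 21
  del 175.199.96.0/20 (clear depth 20)
  add 69.11.180.0/24 -> H4 at depth 24
  del 251.247.224.0/21 (clear depth 21)
  add 69.0.0.0/8 -> H0 at depth 8
  del 69.11.180.0/24 (clear depth 24)
  add 237.238.225.96/28 -> H3 at depth 28
  add 175.199.105.0/27 -> H2 at depth 27
  lookup 69.0.0.35: bits 010001010000 walk d0:-→d1:-→d2:-→d3:-→d4:-→d5:-→d6:-→d7:-→d8:H0→d9:-→d10:-→d11:-→d12:- -> H0
  add 175.196.0.0/14 -> H4 at depth 14
  add 251.247.225.0/24 -> H0 at depth 24
  add 69.11.180.16/28 -> H2 at depth 28
  lookup 251.247.225.9: bits 111110111111011111100001 walk d0:-→d1:-→d2:-→d3:-→d4:-→d5:-→d6:-→d7:-→d8:-→d9:-→d10:-→d11:-→d12:-→d13:-→d14:-→d15:-→d16:-→d17:-→d18:-→d19:-→d20:-→d21:-→d22:-→d23:-→d24:H0 -> H0
  add 175.199.105.0/24 -> H4 at depth 24
  del 251.247.225.0/24 (clear depth 24)
  del 69.11.180.16/28 (clear depth 28)
  add 237.238.225.99/32 -> H1 at depth 32
  del 175.199.105.0/27 (clear depth 27)
  del 69.0.0.0/8 (clear depth 8)
  lookup 237.238.225.99: bits 11101101111011101110000101100011 walk d0:-→d1:-→d2:-→d3:-→d4:-→d5:-→d6:-→d7:-→d8:-→d9:-→d10:-→d11:-→d12:-→d13:-→d14:-→d15:-→d16:-→d17:-→d18:-→d19:-→d20:-→d21:-→d22:-→d23:-→d24:-→d25:-→d26:-→d27:-→d28:H3→d29:-→d30:-→d31:-→d32:H1 -> H1
  add 69.11.0.0/16 -> H1 at depth 16
  lookup 69.11.0.138: bits 0100010100001011 walk d0:-→d1:-→d2:-→d3:-→d4:-→d5:-→d6:-→d7:-→d8:-→d9:-→d10:-→d11:-→d12:-→d13:-→d14:-→d15:-→d16:H1 -> H1
  lookup 175.199.105.0: bits 101011111100011101101001000 walk d0:-→d1:-→d2:-→d3:-→d4:-→d5:-→d6:-→d7:-→d8:-→d9:-→d10:-→d11:-→d12:-→d13:-→d14:H4→d15:-→d16:-→d17:-→d18:-→d19:-→d20:-→d21:-→d22:-→d23:-→d24:H4→d25:-→d26:-→d27:- -> H4
  add 0.0.0.0/0 -> H2 at depth 0
  lookup 237.238.225.96: bits 111011011110111011100001011000 walk d0:H2→d1:-→d2:-→d3:-→d4:-→d5:-→d6:-→d7:-→d8:-→d9:-→d10:-→d11:-→d12:-→d13:-→d14:-→d15:-→d16:-→d17:-→d18:-→d19:-→d20:-→d21:-→d22:-→d23:-→d24:-→d25:-→d26:-→d27:-→d28:H3→d29:-→d30:- -> H3
  lookup 175.196.0.55: bits 10101111110001 walk d0:H2→d1:-→d2:-→d3:-→d4:-→d5:-→d6:-→d7:-→d8:-→d9:-→d10:-→d11:-→d12:-→d13:-→d14:H4 -> H4
  add 175.199.96.0/20 -> H1 at depth 20
  lookup 175.199.105.0: bits 101011111100011101101001000 walk d0:H2→d1:-→d2:-→d3:-→d4:-→d5:-→d6:-→d7:-→d8:-→d9:-→d10:-→d11:-→d12:-→d13:-→d14:H4→d15:-→d16:-→d17:-→d18:-→d19:-→d20:H1→d21:-→d22:-→d23:-→d24:H4→d25:-→d26:-→d27:- -> H4

== LOOKUPS ==
["H0","H0","H1","H1","H4","H3","H4","H4"]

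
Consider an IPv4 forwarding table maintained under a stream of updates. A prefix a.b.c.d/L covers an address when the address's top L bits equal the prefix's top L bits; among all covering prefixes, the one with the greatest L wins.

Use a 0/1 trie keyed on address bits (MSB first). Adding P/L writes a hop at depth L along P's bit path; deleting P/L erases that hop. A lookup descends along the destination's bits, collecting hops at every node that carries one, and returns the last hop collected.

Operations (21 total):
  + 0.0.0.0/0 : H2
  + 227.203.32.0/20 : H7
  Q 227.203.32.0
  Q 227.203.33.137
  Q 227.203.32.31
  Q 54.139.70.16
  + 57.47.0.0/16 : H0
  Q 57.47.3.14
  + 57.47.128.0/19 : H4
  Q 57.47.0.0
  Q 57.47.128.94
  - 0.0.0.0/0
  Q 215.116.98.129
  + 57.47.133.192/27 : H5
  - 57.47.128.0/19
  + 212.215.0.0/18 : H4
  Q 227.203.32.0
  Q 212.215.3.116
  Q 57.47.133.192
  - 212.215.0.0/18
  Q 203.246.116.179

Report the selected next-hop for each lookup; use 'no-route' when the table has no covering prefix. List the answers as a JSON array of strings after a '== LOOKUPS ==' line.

Trace:
  add 0.0.0.0/0 -> H2 at depth 0
  add 227.203.32.0/20 -> H7 at depth 20
  lookup 227.203.32.0: bits 11100011110010110010 walk d0:H2→d1:-→d2:-→d3:-→d4:-→d5:-→d6:-→d7:-→d8:-→d9:-→d10:-→d11:-→d12:-→d13:-→d14:-→d15:-→d16:-→d17:-→d18:-→d19:-→d20:H7 -> H7
  lookup 227.203.33.137: bits 11100011110010110010 walk d0:H2→d1:-→d2:-→d3:-→d4:-→d5:-→d6:-→d7:-→d8:-→d9:-→d10:-→d11:-→d12:-→d13:-→d14:-→d15:-→d16:-→d17:-→d18:-→d19:-→d20:H7 -> H7
  lookup 227.203.32.31: bits 11100011110010110010 walk d0:H2→d1:-→d2:-→d3:-→d4:-→d5:-→d6:-→d7:-→d8:-→d9:-→d10:-→d11:-→d12:-→d13:-→d14:-→d15:-→d16:-→d17:-→d18:-→d19:-→d20:H7 -> H7
  lookup 54.139.70.16: bits ε walk d0:H2 -> H2
  add 57.47.0.0/16 -> H0 at depth 16
  lookup 57.47.3.14: bits 0011100100101111 walk d0:H2→d1:-→d2:-→d3:-→d4:-→d5:-→d6:-→d7:-→d8:-→d9:-→d10:-→d11:-→d12:-→d13:-→d14:-→d15:-→d16:H0 -> H0
  add 57.47.128.0/19 -> H4 at depth 19
  lookup 57.47.0.0: bits 0011100100101111 walk d0:H2→d1:-→d2:-→d3:-→d4:-→d5:-→d6:-→d7:-→d8:-→d9:-→d10:-→d11:-→d12:-→d13:-→d14:-→d15:-→d16:H0 -> H0
  lookup 57.47.128.94: bits 0011100100101111100 walk d0:H2→d1:-→d2:-→d3:-→d4:-→d5:-→d6:-→d7:-→d8:-→d9:-→d10:-→d11:-→d12:-→d13:-→d14:-→d15:-→d16:H0→d17:-→d18:-→d19:H4 -> H4
  del 0.0.0.0/0 (clear depth 0)
  lookup 215.116.98.129: bits 11 walk d0:-→d1:-→d2:- -> no-route
  add 57.47.133.192/27 -> H5 at depth 27
  del 57.47.128.0/19 (clear depth 19)
  add 212.215.0.0/18 -> H4 at depth 18
  lookup 227.203.32.0: bits 11100011110010110010 walk d0:-→d1:-→d2:-→d3:-→d4:-→d5:-→d6:-→d7:-→d8:-→d9:-→d10:-→d11:-→d12:-→d13:-→d14:-→d15:-→d16:-→d17:-→d18:-→d19:-→d20:H7 -> H7
  lookup 212.215.3.116: bits 110101001101011100 walk d0:-→d1:-→d2:-→d3:-→d4:-→d5:-→d6:-→d7:-→d8:-→d9:-→d10:-→d11:-→d12:-→d13:-→d14:-→d15:-→d16:-→d17:-→d18:H4 -> H4
  lookup 57.47.133.192: bits 001110010010111110000101110 walk d0:-→d1:-→d2:-→d3:-→d4:-→d5:-→d6:-→d7:-→d8:-→d9:-→d10:-→d11:-→d12:-→d13:-→d14:-→d15:-→d16:H0→d17:-→d18:-→d19:-→d20:-→d21:-→d22:-→d23:-→d24:-→d25:-→d26:-→d27:H5 -> H5
  del 212.215.0.0/18 (clear depth 18)
  lookup 203.246.116.179: bits 110 walk d0:-→d1:-→d2:-→d3:- -> no-route

== LOOKUPS ==
["H7","H7","H7","H2","H0","H0","H4","no-route","H7","H4","H5","no-route"]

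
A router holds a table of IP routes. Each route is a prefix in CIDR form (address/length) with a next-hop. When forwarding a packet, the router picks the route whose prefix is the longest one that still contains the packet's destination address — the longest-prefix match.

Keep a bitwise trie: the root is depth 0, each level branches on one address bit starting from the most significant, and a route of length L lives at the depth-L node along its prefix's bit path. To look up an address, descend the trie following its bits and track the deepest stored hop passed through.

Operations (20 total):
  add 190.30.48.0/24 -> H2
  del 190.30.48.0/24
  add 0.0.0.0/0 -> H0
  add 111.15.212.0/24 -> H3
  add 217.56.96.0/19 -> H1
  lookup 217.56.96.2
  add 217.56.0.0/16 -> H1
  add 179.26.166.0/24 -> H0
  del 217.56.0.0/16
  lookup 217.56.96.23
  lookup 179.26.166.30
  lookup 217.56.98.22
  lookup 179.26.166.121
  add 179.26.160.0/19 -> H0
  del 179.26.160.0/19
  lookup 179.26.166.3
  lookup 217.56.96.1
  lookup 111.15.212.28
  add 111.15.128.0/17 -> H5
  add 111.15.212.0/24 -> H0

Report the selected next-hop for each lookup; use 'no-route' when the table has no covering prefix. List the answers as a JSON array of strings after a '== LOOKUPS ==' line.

Apply in order:
  + 190.30.48.0/24 (H2) depth=24
  - 190.30.48.0/24 clear@24
  + 0.0.0.0/0 (H0) depth=0
  + 111.15.212.0/24 (H3) depth=24
  + 217.56.96.0/19 (H1) depth=19
  ? 217.56.96.2  path d0:H0→d1:-→d2:-→d3:-→d4:-→d5:-→d6:-→d7:-→d8:-→d9:-→d10:-→d11:-→d12:-→d13:-→d14:-→d15:-→d16:-→d17:-→d18:-→d19:H1  best=H1
  + 217.56.0.0/16 (H1) depth=16
  + 179.26.166.0/24 (H0) depth=24
  - 217.56.0.0/16 clear@16
  ? 217.56.96.23  path d0:H0→d1:-→d2:-→d3:-→d4:-→d5:-→d6:-→d7:-→d8:-→d9:-→d10:-→d11:-→d12:-→d13:-→d14:-→d15:-→d16:-→d17:-→d18:-→d19:H1  best=H1
  ? 179.26.166.30  path d0:H0→d1:-→d2:-→d3:-→d4:-→d5:-→d6:-→d7:-→d8:-→d9:-→d10:-→d11:-→d12:-→d13:-→d14:-→d15:-→d16:-→d17:-→d18:-→d19:-→d20:-→d21:-→d22:-→d23:-→d24:H0  best=H0
  ? 217.56.98.22  path d0:H0→d1:-→d2:-→d3:-→d4:-→d5:-→d6:-→d7:-→d8:-→d9:-→d10:-→d11:-→d12:-→d13:-→d14:-→d15:-→d16:-→d17:-→d18:-→d19:H1  best=H1
  ? 179.26.166.121  path d0:H0→d1:-→d2:-→d3:-→d4:-→d5:-→d6:-→d7:-→d8:-→d9:-→d10:-→d11:-→d12:-→d13:-→d14:-→d15:-→d16:-→d17:-→d18:-→d19:-→d20:-→d21:-→d22:-→d23:-→d24:H0  best=H0
  + 179.26.160.0/19 (H0) depth=19
  - 179.26.160.0/19 clear@19
  ? 179.26.166.3  path d0:H0→d1:-→d2:-→d3:-→d4:-→d5:-→d6:-→d7:-→d8:-→d9:-→d10:-→d11:-→d12:-→d13:-→d14:-→d15:-→d16:-→d17:-→d18:-→d19:-→d20:-→d21:-→d22:-→d23:-→d24:H0  best=H0
  ? 217.56.96.1  path d0:H0→d1:-→d2:-→d3:-→d4:-→d5:-→d6:-→d7:-→d8:-→d9:-→d10:-→d11:-→d12:-→d13:-→d14:-→d15:-→d16:-→d17:-→d18:-→d19:H1  best=H1
  ? 111.15.212.28  path d0:H0→d1:-→d2:-→d3:-→d4:-→d5:-→d6:-→d7:-→d8:-→d9:-→d10:-→d11:-→d12:-→d13:-→d14:-→d15:-→d16:-→d17:-→d18:-→d19:-→d20:-→d21:-→d22:-→d23:-→d24:H3  best=H3
  + 111.15.128.0/17 (H5) depth=17
  + 111.15.212.0/24 (H0) depth=24

== LOOKUPS ==
["H1","H1","H0","H1","H0","H0","H1","H3"]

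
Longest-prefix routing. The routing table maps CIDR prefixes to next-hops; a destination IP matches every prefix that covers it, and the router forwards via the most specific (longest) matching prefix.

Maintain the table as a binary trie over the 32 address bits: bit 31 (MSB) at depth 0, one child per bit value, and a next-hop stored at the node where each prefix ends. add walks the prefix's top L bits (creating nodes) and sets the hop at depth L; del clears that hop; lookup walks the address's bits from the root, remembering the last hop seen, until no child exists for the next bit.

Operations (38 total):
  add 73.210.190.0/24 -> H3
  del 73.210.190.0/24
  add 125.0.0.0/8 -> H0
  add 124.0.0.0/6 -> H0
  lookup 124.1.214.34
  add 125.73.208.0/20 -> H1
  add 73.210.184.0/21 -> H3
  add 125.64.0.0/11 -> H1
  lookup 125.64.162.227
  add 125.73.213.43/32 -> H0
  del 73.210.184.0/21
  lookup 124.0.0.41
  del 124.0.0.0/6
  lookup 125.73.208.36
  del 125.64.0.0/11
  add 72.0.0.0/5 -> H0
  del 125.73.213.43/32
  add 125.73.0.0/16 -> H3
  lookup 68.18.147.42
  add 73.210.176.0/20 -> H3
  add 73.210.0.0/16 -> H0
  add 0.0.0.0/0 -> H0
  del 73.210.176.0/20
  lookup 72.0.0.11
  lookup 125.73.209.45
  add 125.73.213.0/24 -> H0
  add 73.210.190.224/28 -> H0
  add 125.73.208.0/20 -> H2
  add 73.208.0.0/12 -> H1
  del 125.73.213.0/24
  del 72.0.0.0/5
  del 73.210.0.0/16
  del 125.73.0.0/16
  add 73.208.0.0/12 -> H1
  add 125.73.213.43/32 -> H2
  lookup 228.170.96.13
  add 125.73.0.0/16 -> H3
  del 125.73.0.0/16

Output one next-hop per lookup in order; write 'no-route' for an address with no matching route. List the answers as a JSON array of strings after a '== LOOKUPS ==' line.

Trace:
  add 73.210.190.0/24 -> H3 at depth 24
  del 73.210.190.0/24 (clear depth 24)
  add 125.0.0.0/8 -> H0 at depth 8
  add 124.0.0.0/6 -> H0 at depth 6
  lookup 124.1.214.34: bits 0111110 walk d0:-→d1:-→d2:-→d3:-→d4:-→d5:-→d6:H0→d7:- -> H0
  add 125.73.208.0/20 -> H1 at depth 20
  add 73.210.184.0/21 -> H3 at depth 21
  add 125.64.0.0/11 -> H1 at depth 11
  lookup 125.64.162.227: bits 011111010100 walk d0:-→d1:-→d2:-→d3:-→d4:-→d5:-→d6:H0→d7:-→d8:H0→d9:-→d10:-→d11:H1→d12:- -> H1
  add 125.73.213.43/32 -> H0 at depth 32
  del 73.210.184.0/21 (clear depth 21)
  lookup 124.0.0.41: bits 0111110 walk d0:-→d1:-→d2:-→d3:-→d4:-→d5:-→d6:H0→d7:- -> H0
  del 124.0.0.0/6 (clear depth 6)
  lookup 125.73.208.36: bits 011111010100100111010 walk d0:-→d1:-→d2:-→d3:-→d4:-→d5:-→d6:-→d7:-→d8:H0→d9:-→d10:-→d11:H1→d12:-→d13:-→d14:-→d15:-→d16:-→d17:-→d18:-→d19:-→d20:H1→d21:- -> H1
  del 125.64.0.0/11 (clear depth 11)
  add 72.0.0.0/5 -> H0 at depth 5
  del 125.73.213.43/32 (clear depth 32)
  add 125.73.0.0/16 -> H3 at depth 16
  lookup 68.18.147.42: bits 0100 walk d0:-→d1:-→d2:-→d3:-→d4:- -> no-route
  add 73.210.176.0/20 -> H3 at depth 20
  add 73.210.0.0/16 -> H0 at depth 16
  add 0.0.0.0/0 -> H0 at depth 0
  del 73.210.176.0/20 (clear depth 20)
  lookup 72.0.0.11: bits 0100100 walk d0:H0→d1:-→d2:-→d3:-→d4:-→d5:H0→d6:-→d7:- -> H0
  lookup 125.73.209.45: bits 011111010100100111010 walk d0:H0→d1:-→d2:-→d3:-→d4:-→d5:-→d6:-→d7:-→d8:H0→d9:-→d10:-→d11:-→d12:-→d13:-→d14:-→d15:-→d16:H3→d17:-→d18:-→d19:-→d20:H1→d21:- -> H1
  add 125.73.213.0/24 -> H0 at depth 24
  add 73.210.190.224/28 -> H0 at depth 28
  add 125.73.208.0/20 -> H2 at depth 20
  add 73.208.0.0/12 -> H1 at depth 12
  del 125.73.213.0/24 (clear depth 24)
  del 72.0.0.0/5 (clear depth 5)
  del 73.210.0.0/16 (clear depth 16)
  del 125.73.0.0/16 (clear depth 16)
  add 73.208.0.0/12 -> H1 at depth 12
  add 125.73.213.43/32 -> H2 at depth 32
  lookup 228.170.96.13: bits ε walk d0:H0 -> H0
  add 125.73.0.0/16 -> H3 at depth 16
  del 125.73.0.0/16 (clear depth 16)

== LOOKUPS ==
["H0","H1","H0","H1","no-route","H0","H1","H0"]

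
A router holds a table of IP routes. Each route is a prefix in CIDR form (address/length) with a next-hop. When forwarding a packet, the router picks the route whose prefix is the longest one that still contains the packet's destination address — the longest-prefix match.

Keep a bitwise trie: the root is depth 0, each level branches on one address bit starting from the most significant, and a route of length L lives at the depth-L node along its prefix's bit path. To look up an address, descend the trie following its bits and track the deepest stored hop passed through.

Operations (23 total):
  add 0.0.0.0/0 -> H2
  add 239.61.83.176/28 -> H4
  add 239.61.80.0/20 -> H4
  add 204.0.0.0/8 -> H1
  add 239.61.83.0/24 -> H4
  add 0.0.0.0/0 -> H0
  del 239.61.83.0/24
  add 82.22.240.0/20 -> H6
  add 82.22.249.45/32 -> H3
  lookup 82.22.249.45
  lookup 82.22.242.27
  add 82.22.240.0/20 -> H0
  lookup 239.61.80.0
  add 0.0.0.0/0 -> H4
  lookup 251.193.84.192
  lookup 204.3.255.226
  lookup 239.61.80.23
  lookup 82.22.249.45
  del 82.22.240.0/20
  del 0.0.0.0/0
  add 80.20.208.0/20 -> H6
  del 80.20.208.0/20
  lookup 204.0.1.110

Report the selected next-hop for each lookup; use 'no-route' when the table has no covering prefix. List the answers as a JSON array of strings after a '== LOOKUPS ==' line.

Apply in order:
  add 0.0.0.0/0 -> H2 at depth 0
  add 239.61.83.176/28 -> H4 at depth 28
  add 239.61.80.0/20 -> H4 at depth 20
  add 204.0.0.0/8 -> H1 at depth 8
  add 239.61.83.0/24 -> H4 at depth 24
  add 0.0.0.0/0 -> H0 at depth 0
  - 239.61.83.0/24 clear@24
  add 82.22.240.0/20 -> H6 at depth 20
  add 82.22.249.45/32 -> H3 at depth 32
  ? 82.22.249.45  path d0:H0→d1:-→d2:-→d3:-→d4:-→d5:-→d6:-→d7:-→d8:-→d9:-→d10:-→d11:-→d12:-→d13:-→d14:-→d15:-→d16:-→d17:-→d18:-→d19:-→d20:H6→d21:-→d22:-→d23:-→d24:-→d25:-→d26:-→d27:-→d28:-→d29:-→d30:-→d31:-→d32:H3  best=H3
  ? 82.22.242.27  path d0:H0→d1:-→d2:-→d3:-→d4:-→d5:-→d6:-→d7:-→d8:-→d9:-→d10:-→d11:-→d12:-→d13:-→d14:-→d15:-→d16:-→d17:-→d18:-→d19:-→d20:H6  best=H6
  add 82.22.240.0/20 -> H0 at depth 20
  ? 239.61.80.0  path d0:H0→d1:-→d2:-→d3:-→d4:-→d5:-→d6:-→d7:-→d8:-→d9:-→d10:-→d11:-→d12:-→d13:-→d14:-→d15:-→d16:-→d17:-→d18:-→d19:-→d20:H4→d21:-→d22:-  best=H4
  add 0.0.0.0/0 -> H4 at depth 0
  ? 251.193.84.192  path d0:H4→d1:-→d2:-→d3:-  best=H4
  ? 204.3.255.226  path d0:H4→d1:-→d2:-→d3:-→d4:-→d5:-→d6:-→d7:-→d8:H1  best=H1
  ? 239.61.80.23  path d0:H4→d1:-→d2:-→d3:-→d4:-→d5:-→d6:-→d7:-→d8:-→d9:-→d10:-→d11:-→d12:-→d13:-→d14:-→d15:-→d16:-→d17:-→d18:-→d19:-→d20:H4→d21:-→d22:-  best=H4
  ? 82.22.249.45  path d0:H4→d1:-→d2:-→d3:-→d4:-→d5:-→d6:-→d7:-→d8:-→d9:-→d10:-→d11:-→d12:-→d13:-→d14:-→d15:-→d16:-→d17:-→d18:-→d19:-→d20:H0→d21:-→d22:-→d23:-→d24:-→d25:-→d26:-→d27:-→d28:-→d29:-→d30:-→d31:-→d32:H3  best=H3
  - 82.22.240.0/20 clear@20
  - 0.0.0.0/0 clear@0
  add 80.20.208.0/20 -> H6 at depth 20
  - 80.20.208.0/20 clear@20
  ? 204.0.1.110  path d0:-→d1:-→d2:-→d3:-→d4:-→d5:-→d6:-→d7:-→d8:H1  best=H1

== LOOKUPS ==
["H3","H6","H4","H4","H1","H4","H3","H1"]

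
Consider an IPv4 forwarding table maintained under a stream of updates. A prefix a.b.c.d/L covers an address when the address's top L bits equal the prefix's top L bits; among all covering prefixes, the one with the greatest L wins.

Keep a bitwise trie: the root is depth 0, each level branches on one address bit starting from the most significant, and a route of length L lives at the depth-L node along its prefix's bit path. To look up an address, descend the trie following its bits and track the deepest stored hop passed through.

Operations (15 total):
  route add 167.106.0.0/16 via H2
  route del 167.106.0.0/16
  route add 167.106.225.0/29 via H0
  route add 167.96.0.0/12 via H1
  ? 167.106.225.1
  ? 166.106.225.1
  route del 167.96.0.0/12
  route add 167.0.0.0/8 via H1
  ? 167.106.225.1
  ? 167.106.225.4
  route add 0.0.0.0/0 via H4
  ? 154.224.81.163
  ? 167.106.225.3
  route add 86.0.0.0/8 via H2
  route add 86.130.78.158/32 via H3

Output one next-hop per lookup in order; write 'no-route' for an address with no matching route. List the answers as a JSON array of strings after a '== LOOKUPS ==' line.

Process each operation:
  + 167.106.0.0/16 (H2) depth=16
  del 167.106.0.0/16 (clear depth 16)
  + 167.106.225.0/29 (H0) depth=29
  + 167.96.0.0/12 (H1) depth=12
  ? 167.106.225.1  path d0:-→d1:-→d2:-→d3:-→d4:-→d5:-→d6:-→d7:-→d8:-→d9:-→d10:-→d11:-→d12:H1→d13:-→d14:-→d15:-→d16:-→d17:-→d18:-→d19:-→d20:-→d21:-→d22:-→d23:-→d24:-→d25:-→d26:-→d27:-→d28:-→d29:H0  best=H0
  ? 166.106.225.1  path d0:-→d1:-→d2:-→d3:-→d4:-→d5:-→d6:-→d7:-  best=no-route
  del 167.96.0.0/12 (clear depth 12)
  + 167.0.0.0/8 (H1) depth=8
  ? 167.106.225.1  path d0:-→d1:-→d2:-→d3:-→d4:-→d5:-→d6:-→d7:-→d8:H1→d9:-→d10:-→d11:-→d12:-→d13:-→d14:-→d15:-→d16:-→d17:-→d18:-→d19:-→d20:-→d21:-→d22:-→d23:-→d24:-→d25:-→d26:-→d27:-→d28:-→d29:H0  best=H0
  ? 167.106.225.4  path d0:-→d1:-→d2:-→d3:-→d4:-→d5:-→d6:-→d7:-→d8:H1→d9:-→d10:-→d11:-→d12:-→d13:-→d14:-→d15:-→d16:-→d17:-→d18:-→d19:-→d20:-→d21:-→d22:-→d23:-→d24:-→d25:-→d26:-→d27:-→d28:-→d29:H0  best=H0
  + 0.0.0.0/0 (H4) depth=0
  ? 154.224.81.163  path d0:H4→d1:-→d2:-  best=H4
  ? 167.106.225.3  path d0:H4→d1:-→d2:-→d3:-→d4:-→d5:-→d6:-→d7:-→d8:H1→d9:-→d10:-→d11:-→d12:-→d13:-→d14:-→d15:-→d16:-→d17:-→d18:-→d19:-→d20:-→d21:-→d22:-→d23:-→d24:-→d25:-→d26:-→d27:-→d28:-→d29:H0  best=H0
  + 86.0.0.0/8 (H2) depth=8
  + 86.130.78.158/32 (H3) depth=32

== LOOKUPS ==
["H0","no-route","H0","H0","H4","H0"]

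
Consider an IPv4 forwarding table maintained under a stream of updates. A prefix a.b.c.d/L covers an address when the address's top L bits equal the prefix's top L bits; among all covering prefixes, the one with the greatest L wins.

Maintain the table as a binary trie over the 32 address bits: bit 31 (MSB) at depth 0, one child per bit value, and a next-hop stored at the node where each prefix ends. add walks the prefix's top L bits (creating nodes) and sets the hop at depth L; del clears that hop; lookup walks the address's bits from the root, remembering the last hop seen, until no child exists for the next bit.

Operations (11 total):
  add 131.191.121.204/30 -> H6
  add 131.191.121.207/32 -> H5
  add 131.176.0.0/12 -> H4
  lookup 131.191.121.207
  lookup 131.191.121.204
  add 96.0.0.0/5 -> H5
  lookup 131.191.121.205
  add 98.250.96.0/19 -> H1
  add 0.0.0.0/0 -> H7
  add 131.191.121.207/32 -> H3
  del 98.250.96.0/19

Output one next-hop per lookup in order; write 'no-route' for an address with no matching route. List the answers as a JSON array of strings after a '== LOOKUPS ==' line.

Process each operation:
  + 131.191.121.204/30 (H6) depth=30
  + 131.191.121.207/32 (H5) depth=32
  + 131.176.0.0/12 (H4) depth=12
  lookup 131.191.121.207: bits 10000011101111110111100111001111 walk d0:-→d1:-→d2:-→d3:-→d4:-→d5:-→d6:-→d7:-→d8:-→d9:-→d10:-→d11:-→d12:H4→d13:-→d14:-→d15:-→d16:-→d17:-→d18:-→d19:-→d20:-→d21:-→d22:-→d23:-→d24:-→d25:-→d26:-→d27:-→d28:-→d29:-→d30:H6→d31:-→d32:H5 -> H5
  lookup 131.191.121.204: bits 100000111011111101111001110011 walk d0:-→d1:-→d2:-→d3:-→d4:-→d5:-→d6:-→d7:-→d8:-→d9:-→d10:-→d11:-→d12:H4→d13:-→d14:-→d15:-→d16:-→d17:-→d18:-→d19:-→d20:-→d21:-→d22:-→d23:-→d24:-→d25:-→d26:-→d27:-→d28:-→d29:-→d30:H6 -> H6
  + 96.0.0.0/5 (H5) depth=5
  lookup 131.191.121.205: bits 100000111011111101111001110011 walk d0:-→d1:-→d2:-→d3:-→d4:-→d5:-→d6:-→d7:-→d8:-→d9:-→d10:-→d11:-→d12:H4→d13:-→d14:-→d15:-→d16:-→d17:-→d18:-→d19:-→d20:-→d21:-→d22:-→d23:-→d24:-→d25:-→d26:-→d27:-→d28:-→d29:-→d30:H6 -> H6
  + 98.250.96.0/19 (H1) depth=19
  + 0.0.0.0/0 (H7) depth=0
  + 131.191.121.207/32 (H3) depth=32
  - 98.250.96.0/19 clear@19

== LOOKUPS ==
["H5","H6","H6"]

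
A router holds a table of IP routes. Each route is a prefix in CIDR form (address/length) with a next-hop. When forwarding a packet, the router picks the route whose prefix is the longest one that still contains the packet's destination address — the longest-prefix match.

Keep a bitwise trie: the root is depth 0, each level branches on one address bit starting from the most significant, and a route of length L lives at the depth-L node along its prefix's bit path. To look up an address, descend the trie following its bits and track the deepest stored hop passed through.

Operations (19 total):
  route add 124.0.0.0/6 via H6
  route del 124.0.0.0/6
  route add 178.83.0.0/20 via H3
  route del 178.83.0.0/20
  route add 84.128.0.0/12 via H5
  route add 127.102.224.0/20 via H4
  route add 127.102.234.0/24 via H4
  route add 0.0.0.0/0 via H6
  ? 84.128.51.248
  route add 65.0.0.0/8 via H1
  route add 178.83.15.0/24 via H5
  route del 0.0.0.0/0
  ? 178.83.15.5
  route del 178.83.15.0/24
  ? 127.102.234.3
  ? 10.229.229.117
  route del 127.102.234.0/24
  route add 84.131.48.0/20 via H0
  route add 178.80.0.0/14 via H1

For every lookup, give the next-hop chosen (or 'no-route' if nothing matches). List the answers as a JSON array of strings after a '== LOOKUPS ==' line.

Apply in order:
  + 124.0.0.0/6 (H6) depth=6
  - 124.0.0.0/6 clear@6
  + 178.83.0.0/20 (H3) depth=20
  - 178.83.0.0/20 clear@20
  + 84.128.0.0/12 (H5) depth=12
  + 127.102.224.0/20 (H4) depth=20
  + 127.102.234.0/24 (H4) depth=24
  + 0.0.0.0/0 (H6) depth=0
  ? 84.128.51.248  path d0:H6→d1:-→d2:-→d3:-→d4:-→d5:-→d6:-→d7:-→d8:-→d9:-→d10:-→d11:-→d12:H5  best=H5
  + 65.0.0.0/8 (H1) depth=8
  + 178.83.15.0/24 (H5) depth=24
  - 0.0.0.0/0 clear@0
  ? 178.83.15.5  path d0:-→d1:-→d2:-→d3:-→d4:-→d5:-→d6:-→d7:-→d8:-→d9:-→d10:-→d11:-→d12:-→d13:-→d14:-→d15:-→d16:-→d17:-→d18:-→d19:-→d20:-→d21:-→d22:-→d23:-→d24:H5  best=H5
  - 178.83.15.0/24 clear@24
  ? 127.102.234.3  path d0:-→d1:-→d2:-→d3:-→d4:-→d5:-→d6:-→d7:-→d8:-→d9:-→d10:-→d11:-→d12:-→d13:-→d14:-→d15:-→d16:-→d17:-→d18:-→d19:-→d20:H4→d21:-→d22:-→d23:-→d24:H4  best=H4
  ? 10.229.229.117  path d0:-→d1:-  best=no-route
  - 127.102.234.0/24 clear@24
  + 84.131.48.0/20 (H0) depth=20
  + 178.80.0.0/14 (H1) depth=14

== LOOKUPS ==
["H5","H5","H4","no-route"]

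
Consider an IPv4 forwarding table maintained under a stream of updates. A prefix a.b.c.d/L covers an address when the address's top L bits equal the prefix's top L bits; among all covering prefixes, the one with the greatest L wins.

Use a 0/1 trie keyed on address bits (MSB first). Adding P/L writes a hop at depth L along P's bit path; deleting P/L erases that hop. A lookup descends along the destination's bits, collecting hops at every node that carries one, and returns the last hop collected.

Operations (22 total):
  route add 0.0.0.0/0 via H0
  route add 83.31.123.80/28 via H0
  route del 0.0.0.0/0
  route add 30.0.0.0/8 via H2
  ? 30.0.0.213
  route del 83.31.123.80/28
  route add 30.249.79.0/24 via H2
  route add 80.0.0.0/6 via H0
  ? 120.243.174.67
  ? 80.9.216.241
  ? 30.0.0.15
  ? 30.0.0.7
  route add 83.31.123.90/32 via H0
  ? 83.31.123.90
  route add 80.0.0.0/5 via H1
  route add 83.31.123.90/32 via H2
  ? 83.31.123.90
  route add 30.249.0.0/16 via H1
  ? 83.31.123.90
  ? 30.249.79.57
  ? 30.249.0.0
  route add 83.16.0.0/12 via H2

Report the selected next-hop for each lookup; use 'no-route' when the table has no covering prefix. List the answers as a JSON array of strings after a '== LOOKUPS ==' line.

Apply in order:
  + 0.0.0.0/0 (H0) depth=0
  + 83.31.123.80/28 (H0) depth=28
  del 0.0.0.0/0 (clear depth 0)
  + 30.0.0.0/8 (H2) depth=8
  Q 30.0.0.213: descend 00011110 ; hops seen [H2] ; pick H2
  del 83.31.123.80/28 (clear depth 28)
  + 30.249.79.0/24 (H2) depth=24
  + 80.0.0.0/6 (H0) depth=6
  Q 120.243.174.67: descend 01 ; hops seen [∅] ; pick no-route
  Q 80.9.216.241: descend 010100 ; hops seen [H0] ; pick H0
  Q 30.0.0.15: descend 00011110 ; hops seen [H2] ; pick H2
  Q 30.0.0.7: descend 00011110 ; hops seen [H2] ; pick H2
  + 83.31.123.90/32 (H0) depth=32
  Q 83.31.123.90: descend 01010011000111110111101101011010 ; hops seen [H0,H0] ; pick H0
  + 80.0.0.0/5 (H1) depth=5
  + 83.31.123.90/32 (H2) depth=32
  Q 83.31.123.90: descend 01010011000111110111101101011010 ; hops seen [H1,H0,H2] ; pick H2
  + 30.249.0.0/16 (H1) depth=16
  Q 83.31.123.90: descend 01010011000111110111101101011010 ; hops seen [H1,H0,H2] ; pick H2
  Q 30.249.79.57: descend 000111101111100101001111 ; hops seen [H2,H1,H2] ; pick H2
  Q 30.249.0.0: descend 00011110111110010 ; hops seen [H2,H1] ; pick H1
  + 83.16.0.0/12 (H2) depth=12

== LOOKUPS ==
["H2","no-route","H0","H2","H2","H0","H2","H2","H2","H1"]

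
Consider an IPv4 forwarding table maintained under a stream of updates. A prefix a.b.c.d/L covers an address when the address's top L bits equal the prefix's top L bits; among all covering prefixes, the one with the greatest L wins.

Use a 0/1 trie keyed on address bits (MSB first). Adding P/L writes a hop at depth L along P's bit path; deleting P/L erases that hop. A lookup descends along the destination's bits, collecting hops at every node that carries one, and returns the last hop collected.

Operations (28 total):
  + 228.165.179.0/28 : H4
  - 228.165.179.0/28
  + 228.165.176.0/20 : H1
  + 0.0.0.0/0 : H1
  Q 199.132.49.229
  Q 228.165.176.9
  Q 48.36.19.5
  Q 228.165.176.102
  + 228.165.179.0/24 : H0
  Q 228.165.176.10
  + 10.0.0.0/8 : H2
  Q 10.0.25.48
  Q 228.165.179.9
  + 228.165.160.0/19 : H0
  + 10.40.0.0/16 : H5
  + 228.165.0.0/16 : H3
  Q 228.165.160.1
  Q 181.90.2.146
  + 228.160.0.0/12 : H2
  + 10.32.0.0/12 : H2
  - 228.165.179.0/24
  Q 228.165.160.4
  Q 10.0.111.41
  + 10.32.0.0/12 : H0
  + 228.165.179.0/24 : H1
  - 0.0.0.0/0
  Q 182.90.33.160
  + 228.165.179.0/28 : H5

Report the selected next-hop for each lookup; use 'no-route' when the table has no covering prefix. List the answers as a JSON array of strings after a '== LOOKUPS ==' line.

Process each operation:
  + 228.165.179.0/28 (H4) depth=28
  del 228.165.179.0/28 (clear depth 28)
  + 228.165.176.0/20 (H1) depth=20
  + 0.0.0.0/0 (H1) depth=0
  Q 199.132.49.229: descend 11 ; hops seen [H1] ; pick H1
  Q 228.165.176.9: descend 1110010010100101101100 ; hops seen [H1,H1] ; pick H1
  Q 48.36.19.5: descend ε ; hops seen [H1] ; pick H1
  Q 228.165.176.102: descend 1110010010100101101100 ; hops seen [H1,H1] ; pick H1
  + 228.165.179.0/24 (H0) depth=24
  Q 228.165.176.10: descend 1110010010100101101100 ; hops seen [H1,H1] ; pick H1
  + 10.0.0.0/8 (H2) depth=8
  Q 10.0.25.48: descend 00001010 ; hops seen [H1,H2] ; pick H2
  Q 228.165.179.9: descend 1110010010100101101100110000 ; hops seen [H1,H1,H0] ; pick H0
  + 228.165.160.0/19 (H0) depth=19
  + 10.40.0.0/16 (H5) depth=16
  + 228.165.0.0/16 (H3) depth=16
  Q 228.165.160.1: descend 1110010010100101101 ; hops seen [H1,H3,H0] ; pick H0
  Q 181.90.2.146: descend 1 ; hops seen [H1] ; pick H1
  + 228.160.0.0/12 (H2) depth=12
  + 10.32.0.0/12 (H2) depth=12
  del 228.165.179.0/24 (clear depth 24)
  Q 228.165.160.4: descend 1110010010100101101 ; hops seen [H1,H2,H3,H0] ; pick H0
  Q 10.0.111.41: descend 0000101000 ; hops seen [H1,H2] ; pick H2
  + 10.32.0.0/12 (H0) depth=12
  + 228.165.179.0/24 (H1) depth=24
  del 0.0.0.0/0 (clear depth 0)
  Q 182.90.33.160: descend 1 ; hops seen [∅] ; pick no-route
  + 228.165.179.0/28 (H5) depth=28

== LOOKUPS ==
["H1","H1","H1","H1","H1","H2","H0","H0","H1","H0","H2","no-route"]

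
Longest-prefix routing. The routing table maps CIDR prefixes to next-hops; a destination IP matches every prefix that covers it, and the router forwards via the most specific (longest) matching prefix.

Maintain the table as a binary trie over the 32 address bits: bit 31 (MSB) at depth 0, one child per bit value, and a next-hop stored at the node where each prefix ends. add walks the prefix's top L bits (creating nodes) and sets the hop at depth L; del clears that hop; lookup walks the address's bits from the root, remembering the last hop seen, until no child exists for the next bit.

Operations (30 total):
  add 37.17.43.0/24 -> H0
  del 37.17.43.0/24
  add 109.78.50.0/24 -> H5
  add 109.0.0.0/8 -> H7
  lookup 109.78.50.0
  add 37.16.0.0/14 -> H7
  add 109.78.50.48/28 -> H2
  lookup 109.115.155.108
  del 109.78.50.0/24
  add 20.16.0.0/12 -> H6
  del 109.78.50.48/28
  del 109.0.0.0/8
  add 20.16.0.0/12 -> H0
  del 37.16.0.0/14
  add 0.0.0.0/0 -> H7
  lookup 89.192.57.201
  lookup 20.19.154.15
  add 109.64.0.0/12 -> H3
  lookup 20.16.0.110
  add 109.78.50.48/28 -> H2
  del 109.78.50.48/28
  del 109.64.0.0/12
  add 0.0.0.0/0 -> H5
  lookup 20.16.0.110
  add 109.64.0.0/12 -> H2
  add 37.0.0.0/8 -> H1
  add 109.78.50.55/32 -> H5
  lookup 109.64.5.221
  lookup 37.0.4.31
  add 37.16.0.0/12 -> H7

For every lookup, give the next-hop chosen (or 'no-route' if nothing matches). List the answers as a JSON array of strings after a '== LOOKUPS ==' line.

Trace:
  add 37.17.43.0/24 -> H0 at depth 24
  - 37.17.43.0/24 clear@24
  add 109.78.50.0/24 -> H5 at depth 24
  add 109.0.0.0/8 -> H7 at depth 8
  Q 109.78.50.0: descend 011011010100111000110010 ; hops seen [H7,H5] ; pick H5
  add 37.16.0.0/14 -> H7 at depth 14
  add 109.78.50.48/28 -> H2 at depth 28
  Q 109.115.155.108: descend 0110110101 ; hops seen [H7] ; pick H7
  - 109.78.50.0/24 clear@24
  add 20.16.0.0/12 -> H6 at depth 12
  - 109.78.50.48/28 clear@28
  - 109.0.0.0/8 clear@8
  add 20.16.0.0/12 -> H0 at depth 12
  - 37.16.0.0/14 clear@14
  add 0.0.0.0/0 -> H7 at depth 0
  Q 89.192.57.201: descend 01 ; hops seen [H7] ; pick H7
  Q 20.19.154.15: descend 000101000001 ; hops seen [H7,H0] ; pick H0
  add 109.64.0.0/12 -> H3 at depth 12
  Q 20.16.0.110: descend 000101000001 ; hops seen [H7,H0] ; pick H0
  add 109.78.50.48/28 -> H2 at depth 28
  - 109.78.50.48/28 clear@28
  - 109.64.0.0/12 clear@12
  add 0.0.0.0/0 -> H5 at depth 0
  Q 20.16.0.110: descend 000101000001 ; hops seen [H5,H0] ; pick H0
  add 109.64.0.0/12 -> H2 at depth 12
  add 37.0.0.0/8 -> H1 at depth 8
  add 109.78.50.55/32 -> H5 at depth 32
  Q 109.64.5.221: descend 011011010100 ; hops seen [H5,H2] ; pick H2
  Q 37.0.4.31: descend 00100101000 ; hops seen [H5,H1] ; pick H1
  add 37.16.0.0/12 -> H7 at depth 12

== LOOKUPS ==
["H5","H7","H7","H0","H0","H0","H2","H1"]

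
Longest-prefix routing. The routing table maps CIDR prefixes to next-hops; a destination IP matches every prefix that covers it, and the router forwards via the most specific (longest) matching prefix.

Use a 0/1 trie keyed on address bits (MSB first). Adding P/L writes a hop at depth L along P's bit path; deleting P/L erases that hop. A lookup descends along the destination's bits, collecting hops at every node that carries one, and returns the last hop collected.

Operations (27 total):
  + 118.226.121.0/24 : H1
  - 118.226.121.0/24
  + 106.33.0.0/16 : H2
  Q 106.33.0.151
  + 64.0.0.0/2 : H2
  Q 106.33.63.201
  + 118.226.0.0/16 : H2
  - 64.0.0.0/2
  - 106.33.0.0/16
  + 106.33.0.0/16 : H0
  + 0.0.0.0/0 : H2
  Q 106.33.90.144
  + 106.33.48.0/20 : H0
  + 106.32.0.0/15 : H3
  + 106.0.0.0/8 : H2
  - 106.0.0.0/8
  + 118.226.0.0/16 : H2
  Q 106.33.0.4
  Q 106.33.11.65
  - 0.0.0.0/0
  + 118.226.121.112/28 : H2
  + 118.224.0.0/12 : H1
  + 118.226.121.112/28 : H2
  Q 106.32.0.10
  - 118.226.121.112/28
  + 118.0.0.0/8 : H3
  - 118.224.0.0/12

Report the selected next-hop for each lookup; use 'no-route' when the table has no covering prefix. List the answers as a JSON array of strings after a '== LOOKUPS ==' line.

Process each operation:
  + 118.226.121.0/24 (H1) depth=24
  - 118.226.121.0/24 clear@24
  + 106.33.0.0/16 (H2) depth=16
  ? 106.33.0.151  path d0:-→d1:-→d2:-→d3:-→d4:-→d5:-→d6:-→d7:-→d8:-→d9:-→d10:-→d11:-→d12:-→d13:-→d14:-→d15:-→d16:H2  best=H2
  + 64.0.0.0/2 (H2) depth=2
  ? 106.33.63.201  path d0:-→d1:-→d2:H2→d3:-→d4:-→d5:-→d6:-→d7:-→d8:-→d9:-→d10:-→d11:-→d12:-→d13:-→d14:-→d15:-→d16:H2  best=H2
  + 118.226.0.0/16 (H2) depth=16
  - 64.0.0.0/2 clear@2
  - 106.33.0.0/16 clear@16
  + 106.33.0.0/16 (H0) depth=16
  + 0.0.0.0/0 (H2) depth=0
  ? 106.33.90.144  path d0:H2→d1:-→d2:-→d3:-→d4:-→d5:-→d6:-→d7:-→d8:-→d9:-→d10:-→d11:-→d12:-→d13:-→d14:-→d15:-→d16:H0  best=H0
  + 106.33.48.0/20 (H0) depth=20
  + 106.32.0.0/15 (H3) depth=15
  + 106.0.0.0/8 (H2) depth=8
  - 106.0.0.0/8 clear@8
  + 118.226.0.0/16 (H2) depth=16
  ? 106.33.0.4  path d0:H2→d1:-→d2:-→d3:-→d4:-→d5:-→d6:-→d7:-→d8:-→d9:-→d10:-→d11:-→d12:-→d13:-→d14:-→d15:H3→d16:H0→d17:-→d18:-  best=H0
  ? 106.33.11.65  path d0:H2→d1:-→d2:-→d3:-→d4:-→d5:-→d6:-→d7:-→d8:-→d9:-→d10:-→d11:-→d12:-→d13:-→d14:-→d15:H3→d16:H0→d17:-→d18:-  best=H0
  - 0.0.0.0/0 clear@0
  + 118.226.121.112/28 (H2) depth=28
  + 118.224.0.0/12 (H1) depth=12
  + 118.226.121.112/28 (H2) depth=28
  ? 106.32.0.10  path d0:-→d1:-→d2:-→d3:-→d4:-→d5:-→d6:-→d7:-→d8:-→d9:-→d10:-→d11:-→d12:-→d13:-→d14:-→d15:H3  best=H3
  - 118.226.121.112/28 clear@28
  + 118.0.0.0/8 (H3) depth=8
  - 118.224.0.0/12 clear@12

== LOOKUPS ==
["H2","H2","H0","H0","H0","H3"]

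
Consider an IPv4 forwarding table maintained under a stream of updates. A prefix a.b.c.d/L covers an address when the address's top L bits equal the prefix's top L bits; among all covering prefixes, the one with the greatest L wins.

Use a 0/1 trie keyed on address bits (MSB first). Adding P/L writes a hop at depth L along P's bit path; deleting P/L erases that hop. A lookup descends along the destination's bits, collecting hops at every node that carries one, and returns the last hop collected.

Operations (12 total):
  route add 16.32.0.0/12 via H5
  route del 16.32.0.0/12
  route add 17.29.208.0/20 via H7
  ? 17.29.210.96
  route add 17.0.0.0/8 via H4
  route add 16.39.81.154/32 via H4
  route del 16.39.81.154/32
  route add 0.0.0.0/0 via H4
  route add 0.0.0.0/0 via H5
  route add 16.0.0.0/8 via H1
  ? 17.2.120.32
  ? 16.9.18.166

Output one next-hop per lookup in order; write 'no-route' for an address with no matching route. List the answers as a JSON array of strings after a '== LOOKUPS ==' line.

Apply in order:
  + 16.32.0.0/12 (H5) depth=12
  del 16.32.0.0/12 (clear depth 12)
  + 17.29.208.0/20 (H7) depth=20
  ? 17.29.210.96  path d0:-→d1:-→d2:-→d3:-→d4:-→d5:-→d6:-→d7:-→d8:-→d9:-→d10:-→d11:-→d12:-→d13:-→d14:-→d15:-→d16:-→d17:-→d18:-→d19:-→d20:H7  best=H7
  + 17.0.0.0/8 (H4) depth=8
  + 16.39.81.154/32 (H4) depth=32
  del 16.39.81.154/32 (clear depth 32)
  + 0.0.0.0/0 (H4) depth=0
  + 0.0.0.0/0 (H5) depth=0
  + 16.0.0.0/8 (H1) depth=8
  ? 17.2.120.32  path d0:H5→d1:-→d2:-→d3:-→d4:-→d5:-→d6:-→d7:-→d8:H4→d9:-→d10:-→d11:-  best=H4
  ? 16.9.18.166  path d0:H5→d1:-→d2:-→d3:-→d4:-→d5:-→d6:-→d7:-→d8:H1→d9:-→d10:-  best=H1

== LOOKUPS ==
["H7","H4","H1"]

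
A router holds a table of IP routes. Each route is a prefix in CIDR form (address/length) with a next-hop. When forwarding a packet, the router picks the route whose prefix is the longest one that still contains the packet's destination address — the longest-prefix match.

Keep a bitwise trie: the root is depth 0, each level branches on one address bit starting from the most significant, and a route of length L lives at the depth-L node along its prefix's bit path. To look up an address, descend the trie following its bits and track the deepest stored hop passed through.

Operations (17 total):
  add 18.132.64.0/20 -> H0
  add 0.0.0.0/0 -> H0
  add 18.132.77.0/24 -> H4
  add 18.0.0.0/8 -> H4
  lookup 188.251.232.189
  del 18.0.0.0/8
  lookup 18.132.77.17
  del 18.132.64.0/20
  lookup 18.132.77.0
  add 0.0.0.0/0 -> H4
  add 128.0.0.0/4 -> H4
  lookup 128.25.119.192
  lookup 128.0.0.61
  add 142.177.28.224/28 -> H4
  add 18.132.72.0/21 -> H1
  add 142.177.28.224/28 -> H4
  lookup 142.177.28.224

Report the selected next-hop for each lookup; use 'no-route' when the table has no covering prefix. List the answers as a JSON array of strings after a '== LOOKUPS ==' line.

Apply in order:
  + 18.132.64.0/20 (H0) depth=20
  + 0.0.0.0/0 (H0) depth=0
  + 18.132.77.0/24 (H4) depth=24
  + 18.0.0.0/8 (H4) depth=8
  Q 188.251.232.189: descend ε ; hops seen [H0] ; pick H0
  del 18.0.0.0/8 (clear depth 8)
  Q 18.132.77.17: descend 000100101000010001001101 ; hops seen [H0,H0,H4] ; pick H4
  del 18.132.64.0/20 (clear depth 20)
  Q 18.132.77.0: descend 000100101000010001001101 ; hops seen [H0,H4] ; pick H4
  + 0.0.0.0/0 (H4) depth=0
  + 128.0.0.0/4 (H4) depth=4
  Q 128.25.119.192: descend 1000 ; hops seen [H4,H4] ; pick H4
  Q 128.0.0.61: descend 1000 ; hops seen [H4,H4] ; pick H4
  + 142.177.28.224/28 (H4) depth=28
  + 18.132.72.0/21 (H1) depth=21
  + 142.177.28.224/28 (H4) depth=28
  Q 142.177.28.224: descend 1000111010110001000111001110 ; hops seen [H4,H4,H4] ; pick H4

== LOOKUPS ==
["H0","H4","H4","H4","H4","H4"]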